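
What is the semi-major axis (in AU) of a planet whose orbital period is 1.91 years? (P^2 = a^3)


a = P^(2/3) = 1.91^(2/3) = 1.5394

1.5394 AU


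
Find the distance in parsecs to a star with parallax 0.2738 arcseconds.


d = 1/p = 1/0.2738 = 3.6523

3.6523 pc


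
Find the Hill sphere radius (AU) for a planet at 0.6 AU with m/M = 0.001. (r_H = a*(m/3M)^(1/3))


r_H = a * (m/3M)^(1/3) = 0.6 * (0.001/3)^(1/3) = 0.0416

0.0416 AU


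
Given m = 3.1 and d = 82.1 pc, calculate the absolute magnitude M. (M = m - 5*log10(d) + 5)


M = m - 5*log10(d) + 5 = 3.1 - 5*log10(82.1) + 5 = -1.4717

-1.4717


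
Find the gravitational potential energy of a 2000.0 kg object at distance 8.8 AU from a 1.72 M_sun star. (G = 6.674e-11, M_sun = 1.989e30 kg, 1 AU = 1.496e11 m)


M = 1.72 * 1.989e30 kg = 3.42108e+30 kg; r = 8.8 AU * 1.496e11 m/AU = 1.31648e+12 m. U = -GM*m/r = -(6.674e-11 * 3.42108e+30 * 2000.0) / 1.31648e+12 = -3.469e+11

-3.469e+11 J


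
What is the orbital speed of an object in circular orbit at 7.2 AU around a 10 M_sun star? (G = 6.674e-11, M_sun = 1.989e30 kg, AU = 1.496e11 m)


v = sqrt(GM/r) = sqrt(6.674e-11 * 1.989e+31 / 1.077e+12) = 35105.7655

35105.7655 m/s


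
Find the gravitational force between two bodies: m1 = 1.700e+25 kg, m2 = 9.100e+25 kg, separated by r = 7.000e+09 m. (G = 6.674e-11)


F = G*m1*m2/r^2 = 6.674e-11 * 1.700e+25 * 9.100e+25 / (7.000e+09)^2 = 6.674e-11 * 1.547e+51 / 4.900e+19 = 2.107e+21

2.107e+21 N


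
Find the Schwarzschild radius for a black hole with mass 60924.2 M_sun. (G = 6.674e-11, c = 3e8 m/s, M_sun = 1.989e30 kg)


M = 60924.2 * 1.989e30 kg = 1.211782338e+35 kg. rs = 2GM/c^2 = 2 * 6.674e-11 * 1.211782338e+35 / (3e8)^2 = 1.797e+08

1.797e+08 m


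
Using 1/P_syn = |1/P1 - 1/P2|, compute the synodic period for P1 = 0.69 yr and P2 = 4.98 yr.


1/P_syn = |1/P1 - 1/P2| = |1/0.69 - 1/4.98| => P_syn = 0.801

0.801 years


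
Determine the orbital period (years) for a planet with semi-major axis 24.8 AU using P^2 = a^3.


P = a^(3/2) = 24.8^1.5 = 123.503

123.503 years


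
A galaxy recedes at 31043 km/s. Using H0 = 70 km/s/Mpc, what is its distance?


d = v / H0 = 31043 / 70 = 443.4714

443.4714 Mpc


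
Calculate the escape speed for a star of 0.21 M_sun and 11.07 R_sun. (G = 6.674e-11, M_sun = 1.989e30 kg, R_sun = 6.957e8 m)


M = 0.21 * 1.989e30 kg = 4.1769e+29 kg; R = 11.07 * 6.957e8 m = 7.701399e+09 m. v_esc = sqrt(2GM/R) = sqrt(2 * 6.674e-11 * 4.1769e+29 / 7.701399e+09) = 85084.4755

85084.4755 m/s


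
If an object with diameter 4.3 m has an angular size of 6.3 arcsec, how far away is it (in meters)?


D = size / theta_rad, theta_rad = 6.3 * pi/(180*3600) = 3.054e-05, D = 140783.9154

140783.9154 m


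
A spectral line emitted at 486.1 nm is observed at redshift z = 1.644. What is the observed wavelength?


lam_obs = lam_emit * (1 + z) = 486.1 * (1 + 1.644) = 1285.2484

1285.2484 nm


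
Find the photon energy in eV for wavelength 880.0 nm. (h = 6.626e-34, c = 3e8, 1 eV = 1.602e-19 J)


E = hc/lambda = 6.626e-34 * 3e8 / 8.800e-07 = 2.259e-19 J = 1.41 eV

1.41 eV


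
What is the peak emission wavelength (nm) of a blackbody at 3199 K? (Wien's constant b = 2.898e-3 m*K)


lam_max = b / T = 2.898e-3 / 3199 = 9.059e-07 m = 905.9081 nm

905.9081 nm


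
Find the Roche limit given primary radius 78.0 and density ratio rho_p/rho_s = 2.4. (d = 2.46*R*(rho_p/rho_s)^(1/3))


d_Roche = 2.46 * 78.0 * 2.4^(1/3) = 256.9016

256.9016


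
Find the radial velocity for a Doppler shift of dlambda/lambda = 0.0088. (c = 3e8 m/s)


v = (dlambda/lambda) * c = 0.0088 * 3e8 = 2.640e+06

2.640e+06 m/s


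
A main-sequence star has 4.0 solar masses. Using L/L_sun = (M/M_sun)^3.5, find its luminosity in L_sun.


L/L_sun = (M/M_sun)^3.5 = 4.0^3.5 = 128.0

128.0 L_sun


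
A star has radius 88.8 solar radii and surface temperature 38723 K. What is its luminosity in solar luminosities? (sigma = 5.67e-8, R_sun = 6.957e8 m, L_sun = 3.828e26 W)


R = 88.8 * 6.957e8 m = 6.177816e+10 m. L = 4*pi*R^2*sigma*T^4 = 4*pi*(6.177816e+10)^2 * 5.67e-8 * 38723^4 = 6.11418881e+33 W. L/L_sun = 6.11418881e+33 / 3.828e26 = 1.597e+07

1.597e+07 L_sun


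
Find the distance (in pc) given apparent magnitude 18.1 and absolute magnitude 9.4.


d = 10^((m - M + 5)/5) = 10^((18.1 - 9.4 + 5)/5) = 549.5409

549.5409 pc


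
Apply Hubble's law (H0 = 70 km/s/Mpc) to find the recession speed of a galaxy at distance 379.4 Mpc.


v = H0 * d = 70 * 379.4 = 26558.0

26558.0 km/s


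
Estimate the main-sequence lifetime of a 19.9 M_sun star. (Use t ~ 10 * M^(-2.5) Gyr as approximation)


t = 10 * M^(-2.5) = 10 * 19.9^(-2.5) = 0.0057

0.0057 Gyr


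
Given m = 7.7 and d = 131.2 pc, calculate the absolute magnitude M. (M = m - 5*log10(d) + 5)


M = m - 5*log10(d) + 5 = 7.7 - 5*log10(131.2) + 5 = 2.1103

2.1103


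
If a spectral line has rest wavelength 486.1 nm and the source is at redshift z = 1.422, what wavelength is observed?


lam_obs = lam_emit * (1 + z) = 486.1 * (1 + 1.422) = 1177.3342

1177.3342 nm


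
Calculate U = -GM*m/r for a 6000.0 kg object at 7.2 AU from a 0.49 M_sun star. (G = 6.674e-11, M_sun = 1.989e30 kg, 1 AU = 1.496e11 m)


M = 0.49 * 1.989e30 kg = 9.7461e+29 kg; r = 7.2 AU * 1.496e11 m/AU = 1.07712e+12 m. U = -GM*m/r = -(6.674e-11 * 9.7461e+29 * 6000.0) / 1.07712e+12 = -3.623e+11

-3.623e+11 J


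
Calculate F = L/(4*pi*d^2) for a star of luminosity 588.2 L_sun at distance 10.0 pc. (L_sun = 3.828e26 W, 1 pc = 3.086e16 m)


F = L / (4*pi*d^2) = 2.252e+29 / (4*pi*(3.086e+17)^2) = 1.881e-07

1.881e-07 W/m^2


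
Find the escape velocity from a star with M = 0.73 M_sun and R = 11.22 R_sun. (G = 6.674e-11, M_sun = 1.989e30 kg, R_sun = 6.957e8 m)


M = 0.73 * 1.989e30 kg = 1.45197e+30 kg; R = 11.22 * 6.957e8 m = 7.805754e+09 m. v_esc = sqrt(2GM/R) = sqrt(2 * 6.674e-11 * 1.45197e+30 / 7.805754e+09) = 157572.1608

157572.1608 m/s


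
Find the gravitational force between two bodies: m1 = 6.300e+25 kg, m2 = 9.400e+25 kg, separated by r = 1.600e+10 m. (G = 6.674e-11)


F = G*m1*m2/r^2 = 6.674e-11 * 6.300e+25 * 9.400e+25 / (1.600e+10)^2 = 6.674e-11 * 5.922e+51 / 2.560e+20 = 1.544e+21

1.544e+21 N


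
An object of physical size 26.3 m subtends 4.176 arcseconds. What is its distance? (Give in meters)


D = size / theta_rad, theta_rad = 4.176 * pi/(180*3600) = 2.025e-05, D = 1.299e+06

1.299e+06 m


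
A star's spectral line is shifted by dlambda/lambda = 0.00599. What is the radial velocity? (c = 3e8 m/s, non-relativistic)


v = (dlambda/lambda) * c = 0.00599 * 3e8 = 1.797e+06

1.797e+06 m/s


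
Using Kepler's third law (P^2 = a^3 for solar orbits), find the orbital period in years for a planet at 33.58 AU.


P = a^(3/2) = 33.58^1.5 = 194.5902

194.5902 years


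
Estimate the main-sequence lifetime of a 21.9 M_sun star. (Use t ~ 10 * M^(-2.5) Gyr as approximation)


t = 10 * M^(-2.5) = 10 * 21.9^(-2.5) = 0.0045

0.0045 Gyr


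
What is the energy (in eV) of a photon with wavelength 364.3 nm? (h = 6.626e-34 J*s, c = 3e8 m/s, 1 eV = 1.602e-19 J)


E = hc/lambda = 6.626e-34 * 3e8 / 3.643e-07 = 5.456e-19 J = 3.406 eV

3.406 eV


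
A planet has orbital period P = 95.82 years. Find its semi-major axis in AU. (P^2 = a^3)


a = P^(2/3) = 95.82^(2/3) = 20.9397

20.9397 AU


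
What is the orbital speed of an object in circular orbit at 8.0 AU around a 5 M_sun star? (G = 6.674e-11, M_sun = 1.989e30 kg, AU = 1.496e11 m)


v = sqrt(GM/r) = sqrt(6.674e-11 * 9.945e+30 / 1.197e+12) = 23549.6634

23549.6634 m/s


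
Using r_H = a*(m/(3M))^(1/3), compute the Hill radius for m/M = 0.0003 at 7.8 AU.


r_H = a * (m/3M)^(1/3) = 7.8 * (0.0003/3)^(1/3) = 0.362

0.362 AU


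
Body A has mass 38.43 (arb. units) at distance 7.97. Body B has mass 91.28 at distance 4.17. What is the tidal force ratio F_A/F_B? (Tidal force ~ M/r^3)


Ratio = (M1/r1^3) / (M2/r2^3) = (38.43/7.97^3) / (91.28/4.17^3) = 0.0603

0.0603


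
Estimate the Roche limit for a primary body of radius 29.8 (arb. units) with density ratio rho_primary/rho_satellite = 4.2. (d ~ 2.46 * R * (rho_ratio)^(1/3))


d_Roche = 2.46 * 29.8 * 4.2^(1/3) = 118.2772

118.2772


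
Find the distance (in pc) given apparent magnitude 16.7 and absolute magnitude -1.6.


d = 10^((m - M + 5)/5) = 10^((16.7 - -1.6 + 5)/5) = 45708.819

45708.819 pc


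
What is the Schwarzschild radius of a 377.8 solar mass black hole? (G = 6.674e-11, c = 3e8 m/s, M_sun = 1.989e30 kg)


M = 377.8 * 1.989e30 kg = 7.514442e+32 kg. rs = 2GM/c^2 = 2 * 6.674e-11 * 7.514442e+32 / (3e8)^2 = 1.114e+06

1.114e+06 m


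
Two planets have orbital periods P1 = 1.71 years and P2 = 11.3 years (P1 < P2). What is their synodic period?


1/P_syn = |1/P1 - 1/P2| = |1/1.71 - 1/11.3| => P_syn = 2.0149

2.0149 years


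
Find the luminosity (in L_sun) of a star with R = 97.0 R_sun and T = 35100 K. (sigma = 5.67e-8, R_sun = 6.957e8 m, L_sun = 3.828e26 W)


R = 97.0 * 6.957e8 m = 6.74829e+10 m. L = 4*pi*R^2*sigma*T^4 = 4*pi*(6.74829e+10)^2 * 5.67e-8 * 35100^4 = 4.925029816e+33 W. L/L_sun = 4.925029816e+33 / 3.828e26 = 1.287e+07

1.287e+07 L_sun


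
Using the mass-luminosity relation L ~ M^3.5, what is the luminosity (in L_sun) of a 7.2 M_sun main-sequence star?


L/L_sun = (M/M_sun)^3.5 = 7.2^3.5 = 1001.5295

1001.5295 L_sun


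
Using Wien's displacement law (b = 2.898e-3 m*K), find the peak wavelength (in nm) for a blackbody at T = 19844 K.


lam_max = b / T = 2.898e-3 / 19844 = 1.460e-07 m = 146.0391 nm

146.0391 nm


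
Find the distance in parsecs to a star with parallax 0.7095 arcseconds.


d = 1/p = 1/0.7095 = 1.4094

1.4094 pc


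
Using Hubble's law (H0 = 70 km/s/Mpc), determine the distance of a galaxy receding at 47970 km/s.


d = v / H0 = 47970 / 70 = 685.2857

685.2857 Mpc


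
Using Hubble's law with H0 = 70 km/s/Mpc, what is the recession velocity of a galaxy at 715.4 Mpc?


v = H0 * d = 70 * 715.4 = 50078.0

50078.0 km/s


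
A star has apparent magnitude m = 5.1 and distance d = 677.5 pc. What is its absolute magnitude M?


M = m - 5*log10(d) + 5 = 5.1 - 5*log10(677.5) + 5 = -4.0545

-4.0545


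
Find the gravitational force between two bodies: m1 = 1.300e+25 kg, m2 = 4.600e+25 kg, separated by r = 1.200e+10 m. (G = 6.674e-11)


F = G*m1*m2/r^2 = 6.674e-11 * 1.300e+25 * 4.600e+25 / (1.200e+10)^2 = 6.674e-11 * 5.980e+50 / 1.440e+20 = 2.772e+20

2.772e+20 N


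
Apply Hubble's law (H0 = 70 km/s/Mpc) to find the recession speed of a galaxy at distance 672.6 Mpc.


v = H0 * d = 70 * 672.6 = 47082.0

47082.0 km/s


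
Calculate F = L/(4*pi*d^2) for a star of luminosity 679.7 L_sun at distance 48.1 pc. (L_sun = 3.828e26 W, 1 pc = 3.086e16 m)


F = L / (4*pi*d^2) = 2.602e+29 / (4*pi*(1.484e+18)^2) = 9.397e-09

9.397e-09 W/m^2


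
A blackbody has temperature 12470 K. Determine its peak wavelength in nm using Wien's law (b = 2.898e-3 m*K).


lam_max = b / T = 2.898e-3 / 12470 = 2.324e-07 m = 232.3978 nm

232.3978 nm


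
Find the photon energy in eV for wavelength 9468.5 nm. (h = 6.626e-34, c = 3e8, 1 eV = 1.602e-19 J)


E = hc/lambda = 6.626e-34 * 3e8 / 9.469e-06 = 2.099e-20 J = 0.131 eV

0.131 eV


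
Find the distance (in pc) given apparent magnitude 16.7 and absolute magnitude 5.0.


d = 10^((m - M + 5)/5) = 10^((16.7 - 5.0 + 5)/5) = 2187.7616

2187.7616 pc


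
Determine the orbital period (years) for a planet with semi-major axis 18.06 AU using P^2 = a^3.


P = a^(3/2) = 18.06^1.5 = 76.7497

76.7497 years


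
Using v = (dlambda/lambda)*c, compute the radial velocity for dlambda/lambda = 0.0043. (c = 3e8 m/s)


v = (dlambda/lambda) * c = 0.0043 * 3e8 = 1.290e+06

1.290e+06 m/s


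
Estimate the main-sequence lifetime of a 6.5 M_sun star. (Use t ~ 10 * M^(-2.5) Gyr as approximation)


t = 10 * M^(-2.5) = 10 * 6.5^(-2.5) = 0.0928

0.0928 Gyr


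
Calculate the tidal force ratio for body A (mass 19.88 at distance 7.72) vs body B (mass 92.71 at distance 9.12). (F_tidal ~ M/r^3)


Ratio = (M1/r1^3) / (M2/r2^3) = (19.88/7.72^3) / (92.71/9.12^3) = 0.3535

0.3535


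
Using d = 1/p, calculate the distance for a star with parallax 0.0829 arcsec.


d = 1/p = 1/0.0829 = 12.0627

12.0627 pc


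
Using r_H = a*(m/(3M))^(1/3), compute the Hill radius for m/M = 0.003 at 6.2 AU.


r_H = a * (m/3M)^(1/3) = 6.2 * (0.003/3)^(1/3) = 0.62

0.62 AU


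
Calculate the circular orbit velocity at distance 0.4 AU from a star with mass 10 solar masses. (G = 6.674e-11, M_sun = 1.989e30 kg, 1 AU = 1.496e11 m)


v = sqrt(GM/r) = sqrt(6.674e-11 * 1.989e+31 / 5.984e+10) = 148941.1491

148941.1491 m/s


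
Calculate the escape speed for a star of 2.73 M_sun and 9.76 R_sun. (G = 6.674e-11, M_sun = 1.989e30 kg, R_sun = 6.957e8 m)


M = 2.73 * 1.989e30 kg = 5.42997e+30 kg; R = 9.76 * 6.957e8 m = 6.790032e+09 m. v_esc = sqrt(2GM/R) = sqrt(2 * 6.674e-11 * 5.42997e+30 / 6.790032e+09) = 326716.3763

326716.3763 m/s


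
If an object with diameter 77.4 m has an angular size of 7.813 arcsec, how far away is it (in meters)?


D = size / theta_rad, theta_rad = 7.813 * pi/(180*3600) = 3.788e-05, D = 2.043e+06

2.043e+06 m


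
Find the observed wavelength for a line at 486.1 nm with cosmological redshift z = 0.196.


lam_obs = lam_emit * (1 + z) = 486.1 * (1 + 0.196) = 581.3756

581.3756 nm


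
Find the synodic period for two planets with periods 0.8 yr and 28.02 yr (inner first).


1/P_syn = |1/P1 - 1/P2| = |1/0.8 - 1/28.02| => P_syn = 0.8235

0.8235 years


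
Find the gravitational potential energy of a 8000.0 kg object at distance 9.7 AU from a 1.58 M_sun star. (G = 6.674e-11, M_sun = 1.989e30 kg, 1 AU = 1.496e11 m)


M = 1.58 * 1.989e30 kg = 3.14262e+30 kg; r = 9.7 AU * 1.496e11 m/AU = 1.45112e+12 m. U = -GM*m/r = -(6.674e-11 * 3.14262e+30 * 8000.0) / 1.45112e+12 = -1.156e+12

-1.156e+12 J


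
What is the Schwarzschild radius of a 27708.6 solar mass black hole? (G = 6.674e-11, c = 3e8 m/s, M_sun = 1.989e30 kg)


M = 27708.6 * 1.989e30 kg = 5.51124054e+34 kg. rs = 2GM/c^2 = 2 * 6.674e-11 * 5.51124054e+34 / (3e8)^2 = 8.174e+07

8.174e+07 m


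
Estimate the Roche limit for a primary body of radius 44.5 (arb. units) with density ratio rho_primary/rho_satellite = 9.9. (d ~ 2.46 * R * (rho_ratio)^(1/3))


d_Roche = 2.46 * 44.5 * 9.9^(1/3) = 235.0572

235.0572


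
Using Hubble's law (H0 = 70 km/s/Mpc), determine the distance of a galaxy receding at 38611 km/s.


d = v / H0 = 38611 / 70 = 551.5857

551.5857 Mpc


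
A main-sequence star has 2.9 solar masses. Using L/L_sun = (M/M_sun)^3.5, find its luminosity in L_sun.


L/L_sun = (M/M_sun)^3.5 = 2.9^3.5 = 41.533

41.533 L_sun


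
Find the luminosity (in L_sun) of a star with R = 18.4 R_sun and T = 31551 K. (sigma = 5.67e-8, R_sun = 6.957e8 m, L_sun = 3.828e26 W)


R = 18.4 * 6.957e8 m = 1.280088e+10 m. L = 4*pi*R^2*sigma*T^4 = 4*pi*(1.280088e+10)^2 * 5.67e-8 * 31551^4 = 1.156977972e+32 W. L/L_sun = 1.156977972e+32 / 3.828e26 = 302240.8494

302240.8494 L_sun


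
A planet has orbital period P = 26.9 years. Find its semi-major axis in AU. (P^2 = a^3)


a = P^(2/3) = 26.9^(2/3) = 8.9778

8.9778 AU


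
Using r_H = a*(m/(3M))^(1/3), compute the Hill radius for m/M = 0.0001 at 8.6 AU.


r_H = a * (m/3M)^(1/3) = 8.6 * (0.0001/3)^(1/3) = 0.2768

0.2768 AU


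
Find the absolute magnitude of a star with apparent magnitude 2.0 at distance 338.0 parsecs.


M = m - 5*log10(d) + 5 = 2.0 - 5*log10(338.0) + 5 = -5.6446

-5.6446


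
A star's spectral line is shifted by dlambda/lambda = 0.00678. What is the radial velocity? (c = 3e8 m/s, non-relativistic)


v = (dlambda/lambda) * c = 0.00678 * 3e8 = 2.034e+06

2.034e+06 m/s


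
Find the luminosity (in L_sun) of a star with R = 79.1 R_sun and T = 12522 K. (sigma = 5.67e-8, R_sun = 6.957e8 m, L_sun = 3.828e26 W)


R = 79.1 * 6.957e8 m = 5.502987e+10 m. L = 4*pi*R^2*sigma*T^4 = 4*pi*(5.502987e+10)^2 * 5.67e-8 * 12522^4 = 5.304991525e+31 W. L/L_sun = 5.304991525e+31 / 3.828e26 = 138583.8956

138583.8956 L_sun


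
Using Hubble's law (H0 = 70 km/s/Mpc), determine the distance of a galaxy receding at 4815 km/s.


d = v / H0 = 4815 / 70 = 68.7857

68.7857 Mpc


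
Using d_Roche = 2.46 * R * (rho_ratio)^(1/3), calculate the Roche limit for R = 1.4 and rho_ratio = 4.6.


d_Roche = 2.46 * 1.4 * 4.6^(1/3) = 5.7277

5.7277


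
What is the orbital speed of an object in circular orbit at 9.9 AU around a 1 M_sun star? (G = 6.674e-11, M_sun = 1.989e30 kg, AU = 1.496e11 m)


v = sqrt(GM/r) = sqrt(6.674e-11 * 1.989e+30 / 1.481e+12) = 9467.3209

9467.3209 m/s


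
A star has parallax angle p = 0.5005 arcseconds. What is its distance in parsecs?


d = 1/p = 1/0.5005 = 1.998

1.998 pc


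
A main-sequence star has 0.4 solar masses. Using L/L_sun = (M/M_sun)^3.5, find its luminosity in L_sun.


L/L_sun = (M/M_sun)^3.5 = 0.4^3.5 = 0.0405

0.0405 L_sun


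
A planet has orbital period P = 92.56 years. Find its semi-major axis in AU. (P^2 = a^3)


a = P^(2/3) = 92.56^(2/3) = 20.462

20.462 AU


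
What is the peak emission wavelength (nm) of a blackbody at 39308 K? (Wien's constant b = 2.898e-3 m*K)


lam_max = b / T = 2.898e-3 / 39308 = 7.373e-08 m = 73.7255 nm

73.7255 nm


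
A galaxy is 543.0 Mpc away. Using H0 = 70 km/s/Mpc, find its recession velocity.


v = H0 * d = 70 * 543.0 = 38010.0

38010.0 km/s


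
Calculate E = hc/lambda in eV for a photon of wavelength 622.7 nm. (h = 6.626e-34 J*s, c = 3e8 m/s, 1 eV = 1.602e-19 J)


E = hc/lambda = 6.626e-34 * 3e8 / 6.227e-07 = 3.192e-19 J = 1.9927 eV

1.9927 eV


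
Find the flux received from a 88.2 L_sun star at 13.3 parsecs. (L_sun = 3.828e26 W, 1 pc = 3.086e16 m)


F = L / (4*pi*d^2) = 3.376e+28 / (4*pi*(4.104e+17)^2) = 1.595e-08

1.595e-08 W/m^2


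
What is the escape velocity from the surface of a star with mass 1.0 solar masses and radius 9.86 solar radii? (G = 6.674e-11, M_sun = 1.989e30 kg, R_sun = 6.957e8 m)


M = 1.0 * 1.989e30 kg = 1.989e+30 kg; R = 9.86 * 6.957e8 m = 6.859602e+09 m. v_esc = sqrt(2GM/R) = sqrt(2 * 6.674e-11 * 1.989e+30 / 6.859602e+09) = 196732.464

196732.464 m/s


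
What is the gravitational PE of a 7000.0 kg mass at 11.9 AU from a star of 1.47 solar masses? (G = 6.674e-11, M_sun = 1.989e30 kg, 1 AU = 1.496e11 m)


M = 1.47 * 1.989e30 kg = 2.92383e+30 kg; r = 11.9 AU * 1.496e11 m/AU = 1.78024e+12 m. U = -GM*m/r = -(6.674e-11 * 2.92383e+30 * 7000.0) / 1.78024e+12 = -7.673e+11

-7.673e+11 J


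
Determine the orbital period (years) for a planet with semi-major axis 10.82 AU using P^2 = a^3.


P = a^(3/2) = 10.82^1.5 = 35.5911

35.5911 years


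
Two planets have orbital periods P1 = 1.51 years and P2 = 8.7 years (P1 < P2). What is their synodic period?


1/P_syn = |1/P1 - 1/P2| = |1/1.51 - 1/8.7| => P_syn = 1.8271

1.8271 years


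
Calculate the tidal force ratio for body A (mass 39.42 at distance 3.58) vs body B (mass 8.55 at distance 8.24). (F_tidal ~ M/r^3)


Ratio = (M1/r1^3) / (M2/r2^3) = (39.42/3.58^3) / (8.55/8.24^3) = 56.219

56.219


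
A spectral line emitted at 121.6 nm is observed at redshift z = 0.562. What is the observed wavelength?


lam_obs = lam_emit * (1 + z) = 121.6 * (1 + 0.562) = 189.9392

189.9392 nm


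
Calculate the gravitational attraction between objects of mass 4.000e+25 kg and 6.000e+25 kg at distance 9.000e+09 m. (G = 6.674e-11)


F = G*m1*m2/r^2 = 6.674e-11 * 4.000e+25 * 6.000e+25 / (9.000e+09)^2 = 6.674e-11 * 2.400e+51 / 8.100e+19 = 1.977e+21

1.977e+21 N


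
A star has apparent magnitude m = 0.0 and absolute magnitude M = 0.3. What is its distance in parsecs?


d = 10^((m - M + 5)/5) = 10^((0.0 - 0.3 + 5)/5) = 8.7096

8.7096 pc


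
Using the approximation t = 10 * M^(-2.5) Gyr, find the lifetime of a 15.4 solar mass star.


t = 10 * M^(-2.5) = 10 * 15.4^(-2.5) = 0.0107

0.0107 Gyr


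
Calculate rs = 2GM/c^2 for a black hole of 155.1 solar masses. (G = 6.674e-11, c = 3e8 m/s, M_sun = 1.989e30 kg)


M = 155.1 * 1.989e30 kg = 3.084939e+32 kg. rs = 2GM/c^2 = 2 * 6.674e-11 * 3.084939e+32 / (3e8)^2 = 457530.7308

457530.7308 m


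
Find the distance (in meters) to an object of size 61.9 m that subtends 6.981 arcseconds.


D = size / theta_rad, theta_rad = 6.981 * pi/(180*3600) = 3.384e-05, D = 1.829e+06

1.829e+06 m


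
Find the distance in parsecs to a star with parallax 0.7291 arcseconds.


d = 1/p = 1/0.7291 = 1.3716

1.3716 pc


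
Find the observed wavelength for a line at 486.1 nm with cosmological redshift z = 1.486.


lam_obs = lam_emit * (1 + z) = 486.1 * (1 + 1.486) = 1208.4446

1208.4446 nm


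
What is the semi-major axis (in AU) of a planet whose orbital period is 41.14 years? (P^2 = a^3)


a = P^(2/3) = 41.14^(2/3) = 11.9173

11.9173 AU


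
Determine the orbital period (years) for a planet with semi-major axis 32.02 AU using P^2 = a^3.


P = a^(3/2) = 32.02^1.5 = 181.1891

181.1891 years


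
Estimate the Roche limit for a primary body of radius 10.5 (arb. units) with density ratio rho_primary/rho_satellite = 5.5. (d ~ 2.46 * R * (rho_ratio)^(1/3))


d_Roche = 2.46 * 10.5 * 5.5^(1/3) = 45.5944

45.5944


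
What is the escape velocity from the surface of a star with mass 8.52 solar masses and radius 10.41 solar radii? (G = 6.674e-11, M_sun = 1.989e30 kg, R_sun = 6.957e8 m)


M = 8.52 * 1.989e30 kg = 1.694628e+31 kg; R = 10.41 * 6.957e8 m = 7.242237e+09 m. v_esc = sqrt(2GM/R) = sqrt(2 * 6.674e-11 * 1.694628e+31 / 7.242237e+09) = 558867.586

558867.586 m/s


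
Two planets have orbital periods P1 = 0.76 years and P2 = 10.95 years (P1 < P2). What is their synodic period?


1/P_syn = |1/P1 - 1/P2| = |1/0.76 - 1/10.95| => P_syn = 0.8167

0.8167 years


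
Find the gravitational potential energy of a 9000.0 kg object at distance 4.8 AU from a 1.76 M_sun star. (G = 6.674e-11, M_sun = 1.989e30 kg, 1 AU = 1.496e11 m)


M = 1.76 * 1.989e30 kg = 3.50064e+30 kg; r = 4.8 AU * 1.496e11 m/AU = 7.1808e+11 m. U = -GM*m/r = -(6.674e-11 * 3.50064e+30 * 9000.0) / 7.1808e+11 = -2.928e+12

-2.928e+12 J


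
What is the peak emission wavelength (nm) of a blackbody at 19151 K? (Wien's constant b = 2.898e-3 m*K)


lam_max = b / T = 2.898e-3 / 19151 = 1.513e-07 m = 151.3237 nm

151.3237 nm


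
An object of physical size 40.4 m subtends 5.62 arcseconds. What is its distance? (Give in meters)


D = size / theta_rad, theta_rad = 5.62 * pi/(180*3600) = 2.725e-05, D = 1.483e+06

1.483e+06 m


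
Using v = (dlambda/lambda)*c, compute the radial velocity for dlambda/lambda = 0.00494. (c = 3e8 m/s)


v = (dlambda/lambda) * c = 0.00494 * 3e8 = 1.482e+06

1.482e+06 m/s


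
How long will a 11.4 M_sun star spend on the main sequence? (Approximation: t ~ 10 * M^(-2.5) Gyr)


t = 10 * M^(-2.5) = 10 * 11.4^(-2.5) = 0.0228

0.0228 Gyr


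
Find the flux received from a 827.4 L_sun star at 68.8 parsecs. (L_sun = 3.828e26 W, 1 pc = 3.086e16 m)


F = L / (4*pi*d^2) = 3.167e+29 / (4*pi*(2.123e+18)^2) = 5.591e-09

5.591e-09 W/m^2


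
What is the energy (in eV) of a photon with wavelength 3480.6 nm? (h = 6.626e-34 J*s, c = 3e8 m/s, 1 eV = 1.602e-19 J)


E = hc/lambda = 6.626e-34 * 3e8 / 3.481e-06 = 5.711e-20 J = 0.3565 eV

0.3565 eV


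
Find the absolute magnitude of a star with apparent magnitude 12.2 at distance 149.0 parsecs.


M = m - 5*log10(d) + 5 = 12.2 - 5*log10(149.0) + 5 = 6.3341

6.3341


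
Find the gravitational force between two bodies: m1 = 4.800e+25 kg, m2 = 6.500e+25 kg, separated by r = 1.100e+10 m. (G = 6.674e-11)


F = G*m1*m2/r^2 = 6.674e-11 * 4.800e+25 * 6.500e+25 / (1.100e+10)^2 = 6.674e-11 * 3.120e+51 / 1.210e+20 = 1.721e+21

1.721e+21 N


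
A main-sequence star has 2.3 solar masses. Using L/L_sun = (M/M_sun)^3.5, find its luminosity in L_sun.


L/L_sun = (M/M_sun)^3.5 = 2.3^3.5 = 18.4522

18.4522 L_sun


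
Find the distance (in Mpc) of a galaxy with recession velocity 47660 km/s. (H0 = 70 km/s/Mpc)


d = v / H0 = 47660 / 70 = 680.8571

680.8571 Mpc


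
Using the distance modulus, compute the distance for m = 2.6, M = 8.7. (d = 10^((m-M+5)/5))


d = 10^((m - M + 5)/5) = 10^((2.6 - 8.7 + 5)/5) = 0.6026

0.6026 pc


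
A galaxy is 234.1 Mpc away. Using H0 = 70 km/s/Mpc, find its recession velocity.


v = H0 * d = 70 * 234.1 = 16387.0

16387.0 km/s


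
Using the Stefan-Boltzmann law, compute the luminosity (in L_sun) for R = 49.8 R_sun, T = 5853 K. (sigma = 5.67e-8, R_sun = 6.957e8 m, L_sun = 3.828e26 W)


R = 49.8 * 6.957e8 m = 3.464586e+10 m. L = 4*pi*R^2*sigma*T^4 = 4*pi*(3.464586e+10)^2 * 5.67e-8 * 5853^4 = 1.003713376e+30 W. L/L_sun = 1.003713376e+30 / 3.828e26 = 2622.0308

2622.0308 L_sun


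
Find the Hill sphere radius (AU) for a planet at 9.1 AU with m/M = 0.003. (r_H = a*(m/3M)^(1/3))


r_H = a * (m/3M)^(1/3) = 9.1 * (0.003/3)^(1/3) = 0.91

0.91 AU


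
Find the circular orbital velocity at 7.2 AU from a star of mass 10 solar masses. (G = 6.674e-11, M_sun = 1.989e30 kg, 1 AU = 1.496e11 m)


v = sqrt(GM/r) = sqrt(6.674e-11 * 1.989e+31 / 1.077e+12) = 35105.7655

35105.7655 m/s


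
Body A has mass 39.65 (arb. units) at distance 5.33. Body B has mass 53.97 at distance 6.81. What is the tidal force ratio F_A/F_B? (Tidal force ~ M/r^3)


Ratio = (M1/r1^3) / (M2/r2^3) = (39.65/5.33^3) / (53.97/6.81^3) = 1.5323

1.5323


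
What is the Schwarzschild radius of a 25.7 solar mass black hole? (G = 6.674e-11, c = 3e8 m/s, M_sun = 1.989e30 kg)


M = 25.7 * 1.989e30 kg = 5.11173e+31 kg. rs = 2GM/c^2 = 2 * 6.674e-11 * 5.11173e+31 / (3e8)^2 = 75812.6356

75812.6356 m


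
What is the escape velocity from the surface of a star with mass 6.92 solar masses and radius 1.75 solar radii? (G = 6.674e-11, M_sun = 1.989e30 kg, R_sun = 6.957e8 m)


M = 6.92 * 1.989e30 kg = 1.376388e+31 kg; R = 1.75 * 6.957e8 m = 1.217475e+09 m. v_esc = sqrt(2GM/R) = sqrt(2 * 6.674e-11 * 1.376388e+31 / 1.217475e+09) = 1.228e+06

1.228e+06 m/s


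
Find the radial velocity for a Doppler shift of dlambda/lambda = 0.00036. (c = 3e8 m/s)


v = (dlambda/lambda) * c = 0.00036 * 3e8 = 108000.0

108000.0 m/s


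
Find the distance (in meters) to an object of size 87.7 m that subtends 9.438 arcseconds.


D = size / theta_rad, theta_rad = 9.438 * pi/(180*3600) = 4.576e-05, D = 1.917e+06

1.917e+06 m


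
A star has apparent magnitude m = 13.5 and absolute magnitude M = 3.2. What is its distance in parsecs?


d = 10^((m - M + 5)/5) = 10^((13.5 - 3.2 + 5)/5) = 1148.1536

1148.1536 pc


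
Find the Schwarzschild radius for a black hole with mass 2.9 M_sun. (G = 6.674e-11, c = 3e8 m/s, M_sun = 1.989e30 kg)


M = 2.9 * 1.989e30 kg = 5.7681e+30 kg. rs = 2GM/c^2 = 2 * 6.674e-11 * 5.7681e+30 / (3e8)^2 = 8554.7332

8554.7332 m


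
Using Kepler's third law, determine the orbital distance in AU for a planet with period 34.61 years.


a = P^(2/3) = 34.61^(2/3) = 10.6202

10.6202 AU


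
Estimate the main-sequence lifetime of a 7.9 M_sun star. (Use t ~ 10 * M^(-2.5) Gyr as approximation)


t = 10 * M^(-2.5) = 10 * 7.9^(-2.5) = 0.057

0.057 Gyr


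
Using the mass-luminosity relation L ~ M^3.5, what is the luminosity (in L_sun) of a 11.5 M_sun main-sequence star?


L/L_sun = (M/M_sun)^3.5 = 11.5^3.5 = 5157.5381

5157.5381 L_sun


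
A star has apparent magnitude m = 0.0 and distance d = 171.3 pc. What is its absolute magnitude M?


M = m - 5*log10(d) + 5 = 0.0 - 5*log10(171.3) + 5 = -6.1688

-6.1688


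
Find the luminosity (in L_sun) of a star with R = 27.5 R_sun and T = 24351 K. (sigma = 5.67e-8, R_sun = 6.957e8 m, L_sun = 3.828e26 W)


R = 27.5 * 6.957e8 m = 1.913175e+10 m. L = 4*pi*R^2*sigma*T^4 = 4*pi*(1.913175e+10)^2 * 5.67e-8 * 24351^4 = 9.170003893e+31 W. L/L_sun = 9.170003893e+31 / 3.828e26 = 239550.7809

239550.7809 L_sun


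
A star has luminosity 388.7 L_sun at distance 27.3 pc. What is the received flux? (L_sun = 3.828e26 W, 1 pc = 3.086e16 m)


F = L / (4*pi*d^2) = 1.488e+29 / (4*pi*(8.425e+17)^2) = 1.668e-08

1.668e-08 W/m^2


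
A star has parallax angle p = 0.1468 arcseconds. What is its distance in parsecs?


d = 1/p = 1/0.1468 = 6.812

6.812 pc


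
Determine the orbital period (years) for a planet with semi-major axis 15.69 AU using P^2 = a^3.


P = a^(3/2) = 15.69^1.5 = 62.149

62.149 years


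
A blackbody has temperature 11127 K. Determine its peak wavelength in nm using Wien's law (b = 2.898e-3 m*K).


lam_max = b / T = 2.898e-3 / 11127 = 2.604e-07 m = 260.4476 nm

260.4476 nm


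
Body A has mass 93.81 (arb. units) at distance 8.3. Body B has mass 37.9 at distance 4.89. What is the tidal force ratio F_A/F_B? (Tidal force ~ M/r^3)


Ratio = (M1/r1^3) / (M2/r2^3) = (93.81/8.3^3) / (37.9/4.89^3) = 0.5062

0.5062


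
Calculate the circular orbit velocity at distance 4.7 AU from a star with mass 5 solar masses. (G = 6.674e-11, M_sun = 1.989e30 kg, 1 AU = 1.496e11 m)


v = sqrt(GM/r) = sqrt(6.674e-11 * 9.945e+30 / 7.031e+11) = 30724.2131

30724.2131 m/s


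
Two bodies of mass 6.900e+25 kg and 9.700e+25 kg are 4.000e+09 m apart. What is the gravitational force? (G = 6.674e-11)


F = G*m1*m2/r^2 = 6.674e-11 * 6.900e+25 * 9.700e+25 / (4.000e+09)^2 = 6.674e-11 * 6.693e+51 / 1.600e+19 = 2.792e+22

2.792e+22 N


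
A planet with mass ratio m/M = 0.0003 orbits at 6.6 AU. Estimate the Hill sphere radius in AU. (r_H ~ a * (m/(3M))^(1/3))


r_H = a * (m/3M)^(1/3) = 6.6 * (0.0003/3)^(1/3) = 0.3063

0.3063 AU


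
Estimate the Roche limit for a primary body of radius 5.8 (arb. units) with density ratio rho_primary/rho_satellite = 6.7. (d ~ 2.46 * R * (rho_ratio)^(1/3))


d_Roche = 2.46 * 5.8 * 6.7^(1/3) = 26.8981

26.8981


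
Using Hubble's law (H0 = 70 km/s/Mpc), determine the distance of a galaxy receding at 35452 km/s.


d = v / H0 = 35452 / 70 = 506.4571

506.4571 Mpc


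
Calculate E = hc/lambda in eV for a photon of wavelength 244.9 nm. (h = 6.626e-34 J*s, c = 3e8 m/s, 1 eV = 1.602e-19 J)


E = hc/lambda = 6.626e-34 * 3e8 / 2.449e-07 = 8.117e-19 J = 5.0667 eV

5.0667 eV


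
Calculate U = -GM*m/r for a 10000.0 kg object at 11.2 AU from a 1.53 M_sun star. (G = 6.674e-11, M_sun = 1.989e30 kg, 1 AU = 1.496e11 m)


M = 1.53 * 1.989e30 kg = 3.04317e+30 kg; r = 11.2 AU * 1.496e11 m/AU = 1.67552e+12 m. U = -GM*m/r = -(6.674e-11 * 3.04317e+30 * 10000.0) / 1.67552e+12 = -1.212e+12

-1.212e+12 J


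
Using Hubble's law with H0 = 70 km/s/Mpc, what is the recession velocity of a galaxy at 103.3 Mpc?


v = H0 * d = 70 * 103.3 = 7231.0

7231.0 km/s


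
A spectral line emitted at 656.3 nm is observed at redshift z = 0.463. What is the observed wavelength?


lam_obs = lam_emit * (1 + z) = 656.3 * (1 + 0.463) = 960.1669

960.1669 nm


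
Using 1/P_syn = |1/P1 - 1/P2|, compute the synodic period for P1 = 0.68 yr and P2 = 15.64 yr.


1/P_syn = |1/P1 - 1/P2| = |1/0.68 - 1/15.64| => P_syn = 0.7109

0.7109 years


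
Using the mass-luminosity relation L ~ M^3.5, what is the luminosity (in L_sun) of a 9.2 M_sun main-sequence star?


L/L_sun = (M/M_sun)^3.5 = 9.2^3.5 = 2361.8776

2361.8776 L_sun


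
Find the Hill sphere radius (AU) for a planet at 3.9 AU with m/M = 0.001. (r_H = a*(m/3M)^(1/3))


r_H = a * (m/3M)^(1/3) = 3.9 * (0.001/3)^(1/3) = 0.2704

0.2704 AU


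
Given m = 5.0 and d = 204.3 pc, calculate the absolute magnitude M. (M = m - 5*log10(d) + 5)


M = m - 5*log10(d) + 5 = 5.0 - 5*log10(204.3) + 5 = -1.5513

-1.5513


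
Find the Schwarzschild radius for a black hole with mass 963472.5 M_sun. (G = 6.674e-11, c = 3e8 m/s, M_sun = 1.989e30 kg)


M = 963472.5 * 1.989e30 kg = 1.916346802e+36 kg. rs = 2GM/c^2 = 2 * 6.674e-11 * 1.916346802e+36 / (3e8)^2 = 2.842e+09

2.842e+09 m


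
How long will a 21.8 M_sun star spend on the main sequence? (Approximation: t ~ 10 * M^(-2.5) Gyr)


t = 10 * M^(-2.5) = 10 * 21.8^(-2.5) = 0.0045

0.0045 Gyr


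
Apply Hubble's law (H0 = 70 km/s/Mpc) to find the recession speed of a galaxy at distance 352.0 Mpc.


v = H0 * d = 70 * 352.0 = 24640.0

24640.0 km/s


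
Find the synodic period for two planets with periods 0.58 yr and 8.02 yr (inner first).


1/P_syn = |1/P1 - 1/P2| = |1/0.58 - 1/8.02| => P_syn = 0.6252

0.6252 years


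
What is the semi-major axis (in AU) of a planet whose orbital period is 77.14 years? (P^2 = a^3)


a = P^(2/3) = 77.14^(2/3) = 18.1212

18.1212 AU


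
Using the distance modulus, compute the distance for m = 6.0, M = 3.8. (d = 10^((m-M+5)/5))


d = 10^((m - M + 5)/5) = 10^((6.0 - 3.8 + 5)/5) = 27.5423

27.5423 pc


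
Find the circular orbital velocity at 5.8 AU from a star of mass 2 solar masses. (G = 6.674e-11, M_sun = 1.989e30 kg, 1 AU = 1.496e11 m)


v = sqrt(GM/r) = sqrt(6.674e-11 * 3.978e+30 / 8.677e+11) = 17492.2509

17492.2509 m/s


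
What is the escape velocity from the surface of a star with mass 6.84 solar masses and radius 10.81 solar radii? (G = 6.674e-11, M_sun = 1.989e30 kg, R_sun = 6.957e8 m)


M = 6.84 * 1.989e30 kg = 1.360476e+31 kg; R = 10.81 * 6.957e8 m = 7.520517e+09 m. v_esc = sqrt(2GM/R) = sqrt(2 * 6.674e-11 * 1.360476e+31 / 7.520517e+09) = 491393.8228

491393.8228 m/s


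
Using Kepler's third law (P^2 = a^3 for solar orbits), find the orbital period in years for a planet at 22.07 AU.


P = a^(3/2) = 22.07^1.5 = 103.682

103.682 years


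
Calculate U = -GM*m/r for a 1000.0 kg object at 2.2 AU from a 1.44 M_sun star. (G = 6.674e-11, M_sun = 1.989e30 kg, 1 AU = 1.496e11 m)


M = 1.44 * 1.989e30 kg = 2.86416e+30 kg; r = 2.2 AU * 1.496e11 m/AU = 3.2912e+11 m. U = -GM*m/r = -(6.674e-11 * 2.86416e+30 * 1000.0) / 3.2912e+11 = -5.808e+11

-5.808e+11 J


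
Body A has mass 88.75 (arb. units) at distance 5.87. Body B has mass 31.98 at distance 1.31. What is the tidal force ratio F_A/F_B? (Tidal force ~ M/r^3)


Ratio = (M1/r1^3) / (M2/r2^3) = (88.75/5.87^3) / (31.98/1.31^3) = 0.0308

0.0308


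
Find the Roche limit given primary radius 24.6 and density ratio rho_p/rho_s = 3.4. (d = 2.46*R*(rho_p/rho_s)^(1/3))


d_Roche = 2.46 * 24.6 * 3.4^(1/3) = 90.9976

90.9976


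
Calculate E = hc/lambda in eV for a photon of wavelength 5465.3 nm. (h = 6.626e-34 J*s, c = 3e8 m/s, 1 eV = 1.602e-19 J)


E = hc/lambda = 6.626e-34 * 3e8 / 5.465e-06 = 3.637e-20 J = 0.227 eV

0.227 eV


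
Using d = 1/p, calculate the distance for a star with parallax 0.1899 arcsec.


d = 1/p = 1/0.1899 = 5.2659

5.2659 pc


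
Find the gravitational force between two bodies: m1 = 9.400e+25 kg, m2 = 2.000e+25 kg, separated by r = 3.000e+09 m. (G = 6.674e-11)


F = G*m1*m2/r^2 = 6.674e-11 * 9.400e+25 * 2.000e+25 / (3.000e+09)^2 = 6.674e-11 * 1.880e+51 / 9.000e+18 = 1.394e+22

1.394e+22 N


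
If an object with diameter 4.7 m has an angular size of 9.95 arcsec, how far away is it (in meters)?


D = size / theta_rad, theta_rad = 9.95 * pi/(180*3600) = 4.824e-05, D = 97431.617

97431.617 m


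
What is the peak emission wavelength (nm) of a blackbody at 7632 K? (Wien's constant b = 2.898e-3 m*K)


lam_max = b / T = 2.898e-3 / 7632 = 3.797e-07 m = 379.717 nm

379.717 nm


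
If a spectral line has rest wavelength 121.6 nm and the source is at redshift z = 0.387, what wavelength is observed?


lam_obs = lam_emit * (1 + z) = 121.6 * (1 + 0.387) = 168.6592

168.6592 nm


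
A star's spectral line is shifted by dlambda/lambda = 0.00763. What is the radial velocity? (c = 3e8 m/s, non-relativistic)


v = (dlambda/lambda) * c = 0.00763 * 3e8 = 2.289e+06

2.289e+06 m/s


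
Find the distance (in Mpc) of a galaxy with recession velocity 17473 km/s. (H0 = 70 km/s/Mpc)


d = v / H0 = 17473 / 70 = 249.6143

249.6143 Mpc


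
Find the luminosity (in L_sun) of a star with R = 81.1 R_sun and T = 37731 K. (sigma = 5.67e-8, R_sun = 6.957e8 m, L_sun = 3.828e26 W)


R = 81.1 * 6.957e8 m = 5.642127e+10 m. L = 4*pi*R^2*sigma*T^4 = 4*pi*(5.642127e+10)^2 * 5.67e-8 * 37731^4 = 4.596972446e+33 W. L/L_sun = 4.596972446e+33 / 3.828e26 = 1.201e+07

1.201e+07 L_sun


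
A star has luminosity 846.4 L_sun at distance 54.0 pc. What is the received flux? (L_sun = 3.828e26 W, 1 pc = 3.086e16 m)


F = L / (4*pi*d^2) = 3.240e+29 / (4*pi*(1.666e+18)^2) = 9.284e-09

9.284e-09 W/m^2


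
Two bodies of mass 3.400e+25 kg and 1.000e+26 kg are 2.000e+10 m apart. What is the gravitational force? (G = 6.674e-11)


F = G*m1*m2/r^2 = 6.674e-11 * 3.400e+25 * 1.000e+26 / (2.000e+10)^2 = 6.674e-11 * 3.400e+51 / 4.000e+20 = 5.673e+20

5.673e+20 N


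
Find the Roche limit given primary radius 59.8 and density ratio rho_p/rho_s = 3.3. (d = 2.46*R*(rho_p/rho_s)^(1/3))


d_Roche = 2.46 * 59.8 * 3.3^(1/3) = 219.0152

219.0152


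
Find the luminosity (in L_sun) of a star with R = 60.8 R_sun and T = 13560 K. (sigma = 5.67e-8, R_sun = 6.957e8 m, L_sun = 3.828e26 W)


R = 60.8 * 6.957e8 m = 4.229856e+10 m. L = 4*pi*R^2*sigma*T^4 = 4*pi*(4.229856e+10)^2 * 5.67e-8 * 13560^4 = 4.310055339e+31 W. L/L_sun = 4.310055339e+31 / 3.828e26 = 112592.8772

112592.8772 L_sun


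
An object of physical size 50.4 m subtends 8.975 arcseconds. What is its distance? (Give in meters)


D = size / theta_rad, theta_rad = 8.975 * pi/(180*3600) = 4.351e-05, D = 1.158e+06

1.158e+06 m


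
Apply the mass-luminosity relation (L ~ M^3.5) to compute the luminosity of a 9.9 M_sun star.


L/L_sun = (M/M_sun)^3.5 = 9.9^3.5 = 3052.9745

3052.9745 L_sun


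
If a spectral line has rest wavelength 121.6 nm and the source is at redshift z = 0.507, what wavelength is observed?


lam_obs = lam_emit * (1 + z) = 121.6 * (1 + 0.507) = 183.2512

183.2512 nm


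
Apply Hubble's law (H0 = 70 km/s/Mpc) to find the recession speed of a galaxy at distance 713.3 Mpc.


v = H0 * d = 70 * 713.3 = 49931.0

49931.0 km/s


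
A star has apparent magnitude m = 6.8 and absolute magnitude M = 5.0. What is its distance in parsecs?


d = 10^((m - M + 5)/5) = 10^((6.8 - 5.0 + 5)/5) = 22.9087

22.9087 pc


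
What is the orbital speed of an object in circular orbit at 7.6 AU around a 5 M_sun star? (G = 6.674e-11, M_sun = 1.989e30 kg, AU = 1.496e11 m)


v = sqrt(GM/r) = sqrt(6.674e-11 * 9.945e+30 / 1.137e+12) = 24161.4449

24161.4449 m/s


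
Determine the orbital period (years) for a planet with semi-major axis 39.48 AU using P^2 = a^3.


P = a^(3/2) = 39.48^1.5 = 248.0651

248.0651 years


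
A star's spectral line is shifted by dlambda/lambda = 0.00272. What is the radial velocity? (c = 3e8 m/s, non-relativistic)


v = (dlambda/lambda) * c = 0.00272 * 3e8 = 816000.0

816000.0 m/s


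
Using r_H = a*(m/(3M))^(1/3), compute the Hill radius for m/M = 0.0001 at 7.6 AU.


r_H = a * (m/3M)^(1/3) = 7.6 * (0.0001/3)^(1/3) = 0.2446

0.2446 AU


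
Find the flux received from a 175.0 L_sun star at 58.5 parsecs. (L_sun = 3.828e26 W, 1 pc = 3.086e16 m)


F = L / (4*pi*d^2) = 6.699e+28 / (4*pi*(1.805e+18)^2) = 1.636e-09

1.636e-09 W/m^2


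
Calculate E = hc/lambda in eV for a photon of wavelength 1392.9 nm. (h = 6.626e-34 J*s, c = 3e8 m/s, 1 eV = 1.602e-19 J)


E = hc/lambda = 6.626e-34 * 3e8 / 1.393e-06 = 1.427e-19 J = 0.8908 eV

0.8908 eV


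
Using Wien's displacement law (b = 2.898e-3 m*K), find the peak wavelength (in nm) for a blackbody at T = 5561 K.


lam_max = b / T = 2.898e-3 / 5561 = 5.211e-07 m = 521.1293 nm

521.1293 nm


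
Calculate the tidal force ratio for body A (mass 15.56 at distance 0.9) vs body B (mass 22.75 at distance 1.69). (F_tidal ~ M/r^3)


Ratio = (M1/r1^3) / (M2/r2^3) = (15.56/0.9^3) / (22.75/1.69^3) = 4.5286

4.5286
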